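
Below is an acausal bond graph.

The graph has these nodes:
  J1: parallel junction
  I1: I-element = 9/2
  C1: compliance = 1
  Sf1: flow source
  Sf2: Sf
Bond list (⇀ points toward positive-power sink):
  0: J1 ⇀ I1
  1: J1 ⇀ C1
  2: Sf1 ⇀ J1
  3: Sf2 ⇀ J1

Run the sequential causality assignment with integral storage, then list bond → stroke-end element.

bond 2 →Sf1  (Sf1 (Sf) sets flow on bond)
bond 3 →Sf2  (Sf2 fixes flow; stroke at Sf2)
bond 0 →I1  (prefer integral on I1)
bond 1 →J1  (J1 needs exactly one e-in)

b0 |I1
b1 |J1
b2 |Sf1
b3 |Sf2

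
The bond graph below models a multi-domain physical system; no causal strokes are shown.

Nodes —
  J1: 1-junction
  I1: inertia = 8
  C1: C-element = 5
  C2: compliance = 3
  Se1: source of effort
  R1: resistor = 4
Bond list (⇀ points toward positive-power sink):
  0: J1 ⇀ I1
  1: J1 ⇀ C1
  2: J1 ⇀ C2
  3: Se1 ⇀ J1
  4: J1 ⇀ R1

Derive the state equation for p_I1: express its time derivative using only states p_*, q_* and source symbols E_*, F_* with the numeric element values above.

β3 |J1  (Se1 (Se) sets effort on bond)
β0 |I1  (I1 integral (f out))
β1 |J1  (1-jn J1 has f-setter on 0)
β2 |J1  (1-jn J1 has f-setter on 0)
β4 |J1  (common-f at J1 fixed by 0)

dp_I1/dt = E_Se1 - p_I1/2 - q_C1/5 - q_C2/3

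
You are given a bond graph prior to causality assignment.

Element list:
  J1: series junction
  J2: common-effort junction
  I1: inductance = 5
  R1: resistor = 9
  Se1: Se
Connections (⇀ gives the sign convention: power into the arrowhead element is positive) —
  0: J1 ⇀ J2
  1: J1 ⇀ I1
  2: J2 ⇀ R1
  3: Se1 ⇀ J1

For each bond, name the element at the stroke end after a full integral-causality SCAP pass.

β0 |J1
β1 |I1
β2 |J2
β3 |J1

#3 →J1  (Se1 (Se) sets effort on bond)
#1 →I1  (I1 outputs flow p/I1)
#0 →J1  (common-f at J1 fixed by 1)
#2 →J2  (only one effort-in slot at J2)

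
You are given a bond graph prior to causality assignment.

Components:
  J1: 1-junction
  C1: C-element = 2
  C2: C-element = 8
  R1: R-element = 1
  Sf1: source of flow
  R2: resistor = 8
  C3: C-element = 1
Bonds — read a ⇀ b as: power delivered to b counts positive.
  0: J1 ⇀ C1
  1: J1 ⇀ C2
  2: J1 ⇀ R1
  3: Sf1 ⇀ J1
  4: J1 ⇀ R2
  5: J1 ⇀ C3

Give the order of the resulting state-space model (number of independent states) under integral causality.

β3 stroke→Sf1  (source Sf1 imposes f)
β0 stroke→J1  (J1 flow already set via bond 3)
β1 stroke→J1  (1-jn J1 has f-setter on 3)
β2 stroke→J1  (common-f at J1 fixed by 3)
β4 stroke→J1  (common-f at J1 fixed by 3)
β5 stroke→J1  (common-f at J1 fixed by 3)

3  (C1, C2, C3 all integral)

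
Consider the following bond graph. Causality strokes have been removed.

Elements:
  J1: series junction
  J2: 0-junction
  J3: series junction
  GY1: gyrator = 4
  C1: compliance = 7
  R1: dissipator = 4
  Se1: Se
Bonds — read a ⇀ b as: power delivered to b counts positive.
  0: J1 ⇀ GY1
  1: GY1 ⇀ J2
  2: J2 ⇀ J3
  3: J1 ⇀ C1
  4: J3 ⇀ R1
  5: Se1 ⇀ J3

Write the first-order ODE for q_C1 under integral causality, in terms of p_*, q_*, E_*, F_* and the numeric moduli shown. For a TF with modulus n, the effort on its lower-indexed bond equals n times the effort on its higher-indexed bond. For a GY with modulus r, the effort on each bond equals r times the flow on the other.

dq_C1/dt = -E_Se1/4 - q_C1/28

#5 stroke→J3  (Se1 fixes effort; stroke away)
#3 stroke→J1  (C1 integral (e out))
#0 stroke→GY1  (J1: last free bond brings flow in)
#1 stroke→GY1  (GY1: gyrator matches bond 0)
#2 stroke→J2  (J2: last free bond brings effort in)
#4 stroke→J3  (J3 flow already set via bond 2)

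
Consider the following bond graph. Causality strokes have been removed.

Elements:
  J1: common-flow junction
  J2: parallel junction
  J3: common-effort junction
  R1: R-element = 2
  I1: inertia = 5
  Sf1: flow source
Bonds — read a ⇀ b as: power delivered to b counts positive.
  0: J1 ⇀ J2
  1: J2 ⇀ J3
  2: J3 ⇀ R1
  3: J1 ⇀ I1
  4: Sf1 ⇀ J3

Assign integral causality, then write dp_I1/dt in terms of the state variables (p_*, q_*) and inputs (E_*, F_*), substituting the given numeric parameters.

dp_I1/dt = -2*F_Sf1 - 2*p_I1/5

#4 →Sf1  (Sf1 (Sf) sets flow on bond)
#3 →I1  (I1: I, integral causality)
#0 →J1  (J1 flow already set via bond 3)
#1 →J2  (J2 needs exactly one e-in)
#2 →J3  (only one effort-in slot at J3)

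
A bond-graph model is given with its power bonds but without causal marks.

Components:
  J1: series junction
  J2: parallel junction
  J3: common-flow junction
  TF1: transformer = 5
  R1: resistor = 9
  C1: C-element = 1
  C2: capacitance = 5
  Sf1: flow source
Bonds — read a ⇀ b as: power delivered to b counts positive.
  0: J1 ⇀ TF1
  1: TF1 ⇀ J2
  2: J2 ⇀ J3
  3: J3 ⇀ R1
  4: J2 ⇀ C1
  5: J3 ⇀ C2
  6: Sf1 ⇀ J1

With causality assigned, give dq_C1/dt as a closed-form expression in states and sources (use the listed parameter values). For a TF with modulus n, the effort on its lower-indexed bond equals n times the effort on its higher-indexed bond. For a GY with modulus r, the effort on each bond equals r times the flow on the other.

dq_C1/dt = 5*F_Sf1 - q_C1/9 + q_C2/45

bond 6 stroke→Sf1  (Sf1 (Sf) sets flow on bond)
bond 0 stroke→J1  (common-f at J1 fixed by 6)
bond 1 stroke→TF1  (TF TF1: opposite of bond 0)
bond 4 stroke→J2  (prefer integral on C1)
bond 2 stroke→J3  (J2 effort already set via bond 4)
bond 5 stroke→J3  (prefer integral on C2)
bond 3 stroke→R1  (closing 1-jn rule on J3)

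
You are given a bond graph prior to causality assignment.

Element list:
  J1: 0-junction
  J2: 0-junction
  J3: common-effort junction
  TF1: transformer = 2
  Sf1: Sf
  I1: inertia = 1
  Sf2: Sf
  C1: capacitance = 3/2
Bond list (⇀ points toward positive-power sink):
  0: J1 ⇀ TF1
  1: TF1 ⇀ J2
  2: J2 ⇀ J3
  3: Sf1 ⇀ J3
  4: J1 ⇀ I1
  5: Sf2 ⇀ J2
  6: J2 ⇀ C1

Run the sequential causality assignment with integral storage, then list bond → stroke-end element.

#3 stroke→Sf1  (source Sf1 imposes f)
#5 stroke→Sf2  (Sf2 fixes flow; stroke at Sf2)
#2 stroke→J3  (J3 needs exactly one e-in)
#4 stroke→I1  (I1: I, integral causality)
#0 stroke→J1  (J1 needs exactly one e-in)
#1 stroke→TF1  (TF TF1: opposite of bond 0)
#6 stroke→J2  (only one effort-in slot at J2)

#0 →J1
#1 →TF1
#2 →J3
#3 →Sf1
#4 →I1
#5 →Sf2
#6 →J2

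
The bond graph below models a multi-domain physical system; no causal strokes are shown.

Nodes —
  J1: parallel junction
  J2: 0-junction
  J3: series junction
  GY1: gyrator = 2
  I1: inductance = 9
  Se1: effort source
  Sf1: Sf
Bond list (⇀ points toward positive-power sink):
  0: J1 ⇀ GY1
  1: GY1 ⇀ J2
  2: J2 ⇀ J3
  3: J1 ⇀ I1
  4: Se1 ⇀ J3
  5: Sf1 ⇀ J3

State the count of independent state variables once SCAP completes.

1  (I1 all integral)

bond 4 stroke→J3  (Se1: effort source, stroke at far end)
bond 5 stroke→Sf1  (Sf1 (Sf) sets flow on bond)
bond 2 stroke→J3  (1-jn J3 has f-setter on 5)
bond 1 stroke→J2  (J2: last free bond brings effort in)
bond 0 stroke→J1  (GY1: gyrator matches bond 1)
bond 3 stroke→I1  (0-jn J1 has e-setter on 0)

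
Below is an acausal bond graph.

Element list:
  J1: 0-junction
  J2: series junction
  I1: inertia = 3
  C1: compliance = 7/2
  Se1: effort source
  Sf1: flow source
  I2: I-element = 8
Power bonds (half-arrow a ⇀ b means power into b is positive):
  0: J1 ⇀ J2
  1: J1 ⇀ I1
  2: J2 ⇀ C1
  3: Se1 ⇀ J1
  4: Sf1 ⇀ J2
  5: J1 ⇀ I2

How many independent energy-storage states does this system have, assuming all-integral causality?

3  (C1, I1, I2 all integral)

bond 3 |J1  (Se1: effort source, stroke at far end)
bond 4 |Sf1  (Sf1 fixes flow; stroke at Sf1)
bond 0 |J2  (J1 effort already set via bond 3)
bond 1 |I1  (J1 effort already set via bond 3)
bond 5 |I2  (common-e at J1 fixed by 3)
bond 2 |J2  (1-jn J2 has f-setter on 4)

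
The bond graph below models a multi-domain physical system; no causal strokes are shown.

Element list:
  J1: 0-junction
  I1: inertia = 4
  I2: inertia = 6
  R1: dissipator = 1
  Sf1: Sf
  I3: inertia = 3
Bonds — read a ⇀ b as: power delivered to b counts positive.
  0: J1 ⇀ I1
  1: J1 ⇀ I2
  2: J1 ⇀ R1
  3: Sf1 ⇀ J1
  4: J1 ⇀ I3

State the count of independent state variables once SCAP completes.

β3 stroke→Sf1  (Sf1 fixes flow; stroke at Sf1)
β0 stroke→I1  (I1 integral (f out))
β1 stroke→I2  (I2 outputs flow p/I2)
β4 stroke→I3  (I3 integral (f out))
β2 stroke→J1  (J1 needs exactly one e-in)

3  (I1, I2, I3 all integral)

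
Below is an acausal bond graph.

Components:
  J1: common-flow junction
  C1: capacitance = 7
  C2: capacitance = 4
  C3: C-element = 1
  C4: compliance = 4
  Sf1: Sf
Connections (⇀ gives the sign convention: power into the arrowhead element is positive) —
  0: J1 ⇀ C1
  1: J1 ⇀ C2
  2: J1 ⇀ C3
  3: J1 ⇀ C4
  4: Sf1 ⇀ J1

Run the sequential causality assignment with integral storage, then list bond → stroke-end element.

b0 |J1
b1 |J1
b2 |J1
b3 |J1
b4 |Sf1

b4 |Sf1  (Sf1 (Sf) sets flow on bond)
b0 |J1  (common-f at J1 fixed by 4)
b1 |J1  (J1: bond 4 brought flow, rest push out)
b2 |J1  (common-f at J1 fixed by 4)
b3 |J1  (common-f at J1 fixed by 4)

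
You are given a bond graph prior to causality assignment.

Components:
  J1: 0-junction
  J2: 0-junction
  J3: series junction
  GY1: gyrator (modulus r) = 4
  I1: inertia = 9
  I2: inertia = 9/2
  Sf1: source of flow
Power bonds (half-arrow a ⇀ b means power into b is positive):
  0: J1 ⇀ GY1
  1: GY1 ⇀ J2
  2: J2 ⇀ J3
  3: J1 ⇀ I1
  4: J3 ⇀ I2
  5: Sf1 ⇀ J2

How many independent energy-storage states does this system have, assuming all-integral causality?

2  (I1, I2 all integral)

β5 →Sf1  (Sf1 (Sf) sets flow on bond)
β3 →I1  (I1 integral (f out))
β0 →J1  (J1: last free bond brings effort in)
β1 →J2  (GY1 both-in/both-out from 0)
β2 →J3  (0-jn J2 has e-setter on 1)
β4 →I2  (J3: last free bond brings flow in)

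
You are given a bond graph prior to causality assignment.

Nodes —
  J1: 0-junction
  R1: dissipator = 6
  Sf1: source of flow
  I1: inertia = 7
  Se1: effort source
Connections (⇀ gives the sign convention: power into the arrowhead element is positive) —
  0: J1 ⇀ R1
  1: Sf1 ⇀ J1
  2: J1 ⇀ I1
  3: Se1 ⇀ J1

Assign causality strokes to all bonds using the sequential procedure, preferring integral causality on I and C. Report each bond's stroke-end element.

b0 stroke→R1
b1 stroke→Sf1
b2 stroke→I1
b3 stroke→J1

b1 stroke→Sf1  (Sf1: flow source, stroke at near end)
b3 stroke→J1  (Se1 (Se) sets effort on bond)
b0 stroke→R1  (J1: bond 3 brought effort, rest push out)
b2 stroke→I1  (0-jn J1 has e-setter on 3)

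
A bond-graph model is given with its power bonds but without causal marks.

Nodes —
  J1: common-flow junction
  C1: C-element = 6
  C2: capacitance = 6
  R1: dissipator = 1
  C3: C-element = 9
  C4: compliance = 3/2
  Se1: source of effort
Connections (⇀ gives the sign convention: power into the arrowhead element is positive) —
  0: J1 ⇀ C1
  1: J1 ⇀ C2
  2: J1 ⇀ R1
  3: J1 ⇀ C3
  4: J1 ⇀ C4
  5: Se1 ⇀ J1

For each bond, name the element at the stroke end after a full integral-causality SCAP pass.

#0 stroke at J1
#1 stroke at J1
#2 stroke at R1
#3 stroke at J1
#4 stroke at J1
#5 stroke at J1

β5 →J1  (Se1 (Se) sets effort on bond)
β0 →J1  (C1 integral (e out))
β1 →J1  (C2 outputs effort q/C2)
β3 →J1  (C3 outputs effort q/C3)
β4 →J1  (C4 integral (e out))
β2 →R1  (J1 needs exactly one f-in)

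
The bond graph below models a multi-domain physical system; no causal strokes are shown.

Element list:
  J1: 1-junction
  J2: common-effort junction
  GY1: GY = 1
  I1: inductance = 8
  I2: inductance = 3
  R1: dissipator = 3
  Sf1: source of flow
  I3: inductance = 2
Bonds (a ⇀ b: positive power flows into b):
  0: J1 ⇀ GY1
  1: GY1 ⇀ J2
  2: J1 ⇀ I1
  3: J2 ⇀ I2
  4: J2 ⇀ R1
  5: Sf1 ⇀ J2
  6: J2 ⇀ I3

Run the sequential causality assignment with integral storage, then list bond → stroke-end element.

b0 stroke at J1
b1 stroke at J2
b2 stroke at I1
b3 stroke at I2
b4 stroke at R1
b5 stroke at Sf1
b6 stroke at I3

β5 stroke at Sf1  (Sf1 (Sf) sets flow on bond)
β2 stroke at I1  (I1 integral (f out))
β0 stroke at J1  (J1: bond 2 brought flow, rest push out)
β1 stroke at J2  (GY1 both-in/both-out from 0)
β3 stroke at I2  (J2 effort already set via bond 1)
β4 stroke at R1  (common-e at J2 fixed by 1)
β6 stroke at I3  (J2: bond 1 brought effort, rest push out)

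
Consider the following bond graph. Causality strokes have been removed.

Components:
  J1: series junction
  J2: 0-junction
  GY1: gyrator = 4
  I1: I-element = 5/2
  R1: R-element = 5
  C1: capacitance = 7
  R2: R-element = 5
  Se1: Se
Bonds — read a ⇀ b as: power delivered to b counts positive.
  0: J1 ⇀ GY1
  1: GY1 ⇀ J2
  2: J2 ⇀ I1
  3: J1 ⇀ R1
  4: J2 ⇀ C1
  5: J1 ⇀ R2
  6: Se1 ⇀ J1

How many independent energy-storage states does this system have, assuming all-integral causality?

β6 stroke at J1  (source Se1 imposes e)
β2 stroke at I1  (I1: I, integral causality)
β4 stroke at J2  (prefer integral on C1)
β1 stroke at GY1  (common-e at J2 fixed by 4)
β0 stroke at GY1  (GY GY1: same side as bond 1)
β3 stroke at J1  (J1 flow already set via bond 0)
β5 stroke at J1  (1-jn J1 has f-setter on 0)

2  (C1, I1 all integral)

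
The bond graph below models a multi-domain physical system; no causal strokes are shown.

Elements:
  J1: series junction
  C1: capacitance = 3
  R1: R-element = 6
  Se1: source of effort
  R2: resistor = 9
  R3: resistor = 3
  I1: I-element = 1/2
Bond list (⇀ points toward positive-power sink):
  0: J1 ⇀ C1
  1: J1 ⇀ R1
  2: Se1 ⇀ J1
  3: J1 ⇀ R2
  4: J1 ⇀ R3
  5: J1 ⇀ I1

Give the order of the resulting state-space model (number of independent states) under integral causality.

2  (C1, I1 all integral)

bond 2 stroke at J1  (Se1: effort source, stroke at far end)
bond 0 stroke at J1  (C1 integral (e out))
bond 5 stroke at I1  (prefer integral on I1)
bond 1 stroke at J1  (J1: bond 5 brought flow, rest push out)
bond 3 stroke at J1  (1-jn J1 has f-setter on 5)
bond 4 stroke at J1  (common-f at J1 fixed by 5)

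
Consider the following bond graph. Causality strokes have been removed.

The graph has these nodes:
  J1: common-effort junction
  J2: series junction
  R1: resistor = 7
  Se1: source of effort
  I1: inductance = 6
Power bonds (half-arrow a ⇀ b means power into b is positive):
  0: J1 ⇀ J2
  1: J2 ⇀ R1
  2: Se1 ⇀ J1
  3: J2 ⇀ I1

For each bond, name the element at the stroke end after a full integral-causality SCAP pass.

bond 2 →J1  (Se1 fixes effort; stroke away)
bond 0 →J2  (0-jn J1 has e-setter on 2)
bond 3 →I1  (I1: I, integral causality)
bond 1 →J2  (J2 flow already set via bond 3)

β0 stroke at J2
β1 stroke at J2
β2 stroke at J1
β3 stroke at I1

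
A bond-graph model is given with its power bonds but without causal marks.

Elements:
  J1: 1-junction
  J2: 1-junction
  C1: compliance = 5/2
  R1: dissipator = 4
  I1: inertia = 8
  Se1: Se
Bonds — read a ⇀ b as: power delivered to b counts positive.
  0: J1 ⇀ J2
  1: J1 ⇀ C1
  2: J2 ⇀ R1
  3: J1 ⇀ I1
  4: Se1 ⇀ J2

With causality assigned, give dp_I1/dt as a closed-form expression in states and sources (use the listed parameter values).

#4 |J2  (Se1 fixes effort; stroke away)
#1 |J1  (C1 integral (e out))
#3 |I1  (I1 integral (f out))
#0 |J1  (J1: bond 3 brought flow, rest push out)
#2 |J2  (1-jn J2 has f-setter on 0)

dp_I1/dt = E_Se1 - p_I1/2 - 2*q_C1/5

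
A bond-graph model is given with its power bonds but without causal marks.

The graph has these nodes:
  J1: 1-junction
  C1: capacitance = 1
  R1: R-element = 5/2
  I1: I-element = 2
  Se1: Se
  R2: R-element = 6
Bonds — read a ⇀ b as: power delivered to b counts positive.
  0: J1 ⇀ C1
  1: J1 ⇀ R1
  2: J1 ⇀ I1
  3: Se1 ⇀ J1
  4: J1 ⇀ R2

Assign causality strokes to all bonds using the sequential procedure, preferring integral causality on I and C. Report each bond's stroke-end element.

#0 |J1
#1 |J1
#2 |I1
#3 |J1
#4 |J1

β3 stroke→J1  (Se1 (Se) sets effort on bond)
β0 stroke→J1  (prefer integral on C1)
β2 stroke→I1  (I1 outputs flow p/I1)
β1 stroke→J1  (J1: bond 2 brought flow, rest push out)
β4 stroke→J1  (1-jn J1 has f-setter on 2)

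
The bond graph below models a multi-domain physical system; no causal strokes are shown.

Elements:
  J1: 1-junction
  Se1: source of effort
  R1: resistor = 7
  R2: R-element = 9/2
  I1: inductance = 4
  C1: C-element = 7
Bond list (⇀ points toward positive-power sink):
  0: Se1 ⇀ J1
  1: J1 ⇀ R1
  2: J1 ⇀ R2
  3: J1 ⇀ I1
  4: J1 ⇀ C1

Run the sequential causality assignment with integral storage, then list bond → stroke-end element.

β0 stroke at J1  (Se1 (Se) sets effort on bond)
β3 stroke at I1  (I1: I, integral causality)
β1 stroke at J1  (common-f at J1 fixed by 3)
β2 stroke at J1  (J1: bond 3 brought flow, rest push out)
β4 stroke at J1  (common-f at J1 fixed by 3)

β0 stroke at J1
β1 stroke at J1
β2 stroke at J1
β3 stroke at I1
β4 stroke at J1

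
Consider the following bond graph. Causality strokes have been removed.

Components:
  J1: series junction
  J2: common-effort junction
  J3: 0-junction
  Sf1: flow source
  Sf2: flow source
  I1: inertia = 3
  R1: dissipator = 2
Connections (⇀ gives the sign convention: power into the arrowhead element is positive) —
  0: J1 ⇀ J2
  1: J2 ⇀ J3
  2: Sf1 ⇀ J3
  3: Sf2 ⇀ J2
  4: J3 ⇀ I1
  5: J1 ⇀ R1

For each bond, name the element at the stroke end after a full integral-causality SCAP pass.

bond 2 stroke at Sf1  (Sf1: flow source, stroke at near end)
bond 3 stroke at Sf2  (Sf2 (Sf) sets flow on bond)
bond 4 stroke at I1  (I1 outputs flow p/I1)
bond 1 stroke at J3  (only one effort-in slot at J3)
bond 0 stroke at J2  (J2 needs exactly one e-in)
bond 5 stroke at J1  (J1 flow already set via bond 0)

bond 0 |J2
bond 1 |J3
bond 2 |Sf1
bond 3 |Sf2
bond 4 |I1
bond 5 |J1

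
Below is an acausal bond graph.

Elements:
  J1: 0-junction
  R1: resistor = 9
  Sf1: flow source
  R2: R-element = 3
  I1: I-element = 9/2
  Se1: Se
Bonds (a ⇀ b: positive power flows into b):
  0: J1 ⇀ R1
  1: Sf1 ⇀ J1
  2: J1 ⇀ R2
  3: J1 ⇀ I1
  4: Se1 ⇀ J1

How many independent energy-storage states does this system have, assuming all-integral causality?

1  (I1 all integral)

β1 stroke→Sf1  (Sf1: flow source, stroke at near end)
β4 stroke→J1  (source Se1 imposes e)
β0 stroke→R1  (J1 effort already set via bond 4)
β2 stroke→R2  (J1 effort already set via bond 4)
β3 stroke→I1  (0-jn J1 has e-setter on 4)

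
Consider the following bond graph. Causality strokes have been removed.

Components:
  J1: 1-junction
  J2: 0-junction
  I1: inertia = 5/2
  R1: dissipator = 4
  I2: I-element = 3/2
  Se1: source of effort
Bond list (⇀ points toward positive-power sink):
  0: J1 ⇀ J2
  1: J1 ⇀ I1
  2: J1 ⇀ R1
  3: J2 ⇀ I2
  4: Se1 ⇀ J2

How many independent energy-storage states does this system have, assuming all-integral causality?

2  (I1, I2 all integral)

b4 stroke at J2  (source Se1 imposes e)
b0 stroke at J1  (common-e at J2 fixed by 4)
b3 stroke at I2  (J2 effort already set via bond 4)
b1 stroke at I1  (prefer integral on I1)
b2 stroke at J1  (J1: bond 1 brought flow, rest push out)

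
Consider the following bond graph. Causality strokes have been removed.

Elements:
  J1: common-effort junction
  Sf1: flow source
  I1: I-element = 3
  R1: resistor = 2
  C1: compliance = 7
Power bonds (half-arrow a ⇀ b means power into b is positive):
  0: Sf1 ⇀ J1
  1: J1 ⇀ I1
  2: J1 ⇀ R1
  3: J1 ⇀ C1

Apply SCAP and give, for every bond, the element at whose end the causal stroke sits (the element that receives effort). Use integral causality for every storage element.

#0 stroke→Sf1
#1 stroke→I1
#2 stroke→R1
#3 stroke→J1

β0 stroke→Sf1  (Sf1 fixes flow; stroke at Sf1)
β1 stroke→I1  (I1 outputs flow p/I1)
β3 stroke→J1  (C1: C, integral causality)
β2 stroke→R1  (J1 effort already set via bond 3)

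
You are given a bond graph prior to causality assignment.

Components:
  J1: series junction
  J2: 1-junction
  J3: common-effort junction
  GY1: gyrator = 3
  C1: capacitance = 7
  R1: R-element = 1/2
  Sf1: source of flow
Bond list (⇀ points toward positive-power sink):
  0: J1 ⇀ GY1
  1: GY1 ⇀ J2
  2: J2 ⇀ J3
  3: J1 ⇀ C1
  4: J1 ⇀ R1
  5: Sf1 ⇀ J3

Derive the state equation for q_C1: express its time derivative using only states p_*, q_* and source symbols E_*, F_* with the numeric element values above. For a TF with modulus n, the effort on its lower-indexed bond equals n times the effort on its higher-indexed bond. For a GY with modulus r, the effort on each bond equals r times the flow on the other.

bond 5 →Sf1  (Sf1 (Sf) sets flow on bond)
bond 2 →J3  (J3: last free bond brings effort in)
bond 1 →J2  (J2 flow already set via bond 2)
bond 0 →J1  (GY1 both-in/both-out from 1)
bond 3 →J1  (C1: C, integral causality)
bond 4 →R1  (only one flow-in slot at J1)

dq_C1/dt = 6*F_Sf1 - 2*q_C1/7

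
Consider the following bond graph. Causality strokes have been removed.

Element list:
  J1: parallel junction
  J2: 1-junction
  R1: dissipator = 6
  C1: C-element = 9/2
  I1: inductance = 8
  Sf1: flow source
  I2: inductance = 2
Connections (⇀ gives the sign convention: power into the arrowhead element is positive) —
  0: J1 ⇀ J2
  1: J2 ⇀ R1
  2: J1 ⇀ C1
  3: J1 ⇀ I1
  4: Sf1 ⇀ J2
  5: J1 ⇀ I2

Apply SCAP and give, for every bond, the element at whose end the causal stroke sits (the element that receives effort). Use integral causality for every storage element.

β4 |Sf1  (Sf1 fixes flow; stroke at Sf1)
β0 |J2  (J2: bond 4 brought flow, rest push out)
β1 |J2  (J2 flow already set via bond 4)
β2 |J1  (prefer integral on C1)
β3 |I1  (common-e at J1 fixed by 2)
β5 |I2  (common-e at J1 fixed by 2)

b0 |J2
b1 |J2
b2 |J1
b3 |I1
b4 |Sf1
b5 |I2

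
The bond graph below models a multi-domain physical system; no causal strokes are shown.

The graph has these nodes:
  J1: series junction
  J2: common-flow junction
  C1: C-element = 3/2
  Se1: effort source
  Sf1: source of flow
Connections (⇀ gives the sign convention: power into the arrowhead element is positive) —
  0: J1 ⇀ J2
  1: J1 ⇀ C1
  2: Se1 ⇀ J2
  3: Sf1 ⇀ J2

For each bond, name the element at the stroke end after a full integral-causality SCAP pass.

b0 stroke at J2
b1 stroke at J1
b2 stroke at J2
b3 stroke at Sf1

β2 |J2  (Se1 (Se) sets effort on bond)
β3 |Sf1  (Sf1 (Sf) sets flow on bond)
β0 |J2  (J2 flow already set via bond 3)
β1 |J1  (common-f at J1 fixed by 0)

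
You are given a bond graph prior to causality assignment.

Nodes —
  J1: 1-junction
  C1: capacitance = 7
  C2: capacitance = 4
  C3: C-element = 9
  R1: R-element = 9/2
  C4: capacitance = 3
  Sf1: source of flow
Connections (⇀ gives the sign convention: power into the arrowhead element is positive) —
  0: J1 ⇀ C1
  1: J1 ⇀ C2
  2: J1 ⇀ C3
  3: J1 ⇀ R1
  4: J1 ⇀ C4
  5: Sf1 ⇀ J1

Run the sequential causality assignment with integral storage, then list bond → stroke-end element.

b5 stroke→Sf1  (Sf1: flow source, stroke at near end)
b0 stroke→J1  (J1: bond 5 brought flow, rest push out)
b1 stroke→J1  (J1: bond 5 brought flow, rest push out)
b2 stroke→J1  (J1: bond 5 brought flow, rest push out)
b3 stroke→J1  (common-f at J1 fixed by 5)
b4 stroke→J1  (common-f at J1 fixed by 5)

β0 |J1
β1 |J1
β2 |J1
β3 |J1
β4 |J1
β5 |Sf1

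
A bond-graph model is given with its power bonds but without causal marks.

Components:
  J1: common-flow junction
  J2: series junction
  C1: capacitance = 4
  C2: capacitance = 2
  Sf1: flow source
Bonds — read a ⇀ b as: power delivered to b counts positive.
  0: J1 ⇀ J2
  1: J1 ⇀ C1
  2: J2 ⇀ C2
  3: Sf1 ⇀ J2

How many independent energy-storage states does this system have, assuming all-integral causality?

2  (C1, C2 all integral)

bond 3 stroke at Sf1  (source Sf1 imposes f)
bond 0 stroke at J2  (J2 flow already set via bond 3)
bond 2 stroke at J2  (1-jn J2 has f-setter on 3)
bond 1 stroke at J1  (J1: bond 0 brought flow, rest push out)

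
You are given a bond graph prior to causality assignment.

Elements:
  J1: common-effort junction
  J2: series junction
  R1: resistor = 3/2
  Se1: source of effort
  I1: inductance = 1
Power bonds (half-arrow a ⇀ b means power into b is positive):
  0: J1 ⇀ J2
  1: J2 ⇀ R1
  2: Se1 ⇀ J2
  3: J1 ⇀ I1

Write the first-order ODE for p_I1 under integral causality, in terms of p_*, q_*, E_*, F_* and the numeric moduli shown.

dp_I1/dt = -E_Se1 - 3*p_I1/2

bond 2 stroke at J2  (Se1 (Se) sets effort on bond)
bond 3 stroke at I1  (I1 integral (f out))
bond 0 stroke at J1  (only one effort-in slot at J1)
bond 1 stroke at J2  (1-jn J2 has f-setter on 0)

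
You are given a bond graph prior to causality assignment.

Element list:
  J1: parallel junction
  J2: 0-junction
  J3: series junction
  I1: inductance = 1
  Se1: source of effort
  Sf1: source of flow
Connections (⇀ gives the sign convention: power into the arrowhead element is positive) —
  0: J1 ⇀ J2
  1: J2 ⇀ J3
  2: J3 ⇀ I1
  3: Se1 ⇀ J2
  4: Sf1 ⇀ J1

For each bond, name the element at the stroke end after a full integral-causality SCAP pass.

b3 stroke at J2  (source Se1 imposes e)
b4 stroke at Sf1  (Sf1: flow source, stroke at near end)
b0 stroke at J1  (only one effort-in slot at J1)
b1 stroke at J3  (common-e at J2 fixed by 3)
b2 stroke at I1  (J3 needs exactly one f-in)

bond 0 stroke at J1
bond 1 stroke at J3
bond 2 stroke at I1
bond 3 stroke at J2
bond 4 stroke at Sf1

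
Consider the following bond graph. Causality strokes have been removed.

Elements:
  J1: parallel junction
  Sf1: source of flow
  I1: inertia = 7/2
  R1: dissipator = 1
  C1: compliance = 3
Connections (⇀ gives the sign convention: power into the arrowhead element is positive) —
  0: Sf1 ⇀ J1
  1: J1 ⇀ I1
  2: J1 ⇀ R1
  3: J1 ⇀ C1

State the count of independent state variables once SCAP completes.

2  (C1, I1 all integral)

β0 |Sf1  (Sf1: flow source, stroke at near end)
β1 |I1  (I1 outputs flow p/I1)
β3 |J1  (C1 integral (e out))
β2 |R1  (common-e at J1 fixed by 3)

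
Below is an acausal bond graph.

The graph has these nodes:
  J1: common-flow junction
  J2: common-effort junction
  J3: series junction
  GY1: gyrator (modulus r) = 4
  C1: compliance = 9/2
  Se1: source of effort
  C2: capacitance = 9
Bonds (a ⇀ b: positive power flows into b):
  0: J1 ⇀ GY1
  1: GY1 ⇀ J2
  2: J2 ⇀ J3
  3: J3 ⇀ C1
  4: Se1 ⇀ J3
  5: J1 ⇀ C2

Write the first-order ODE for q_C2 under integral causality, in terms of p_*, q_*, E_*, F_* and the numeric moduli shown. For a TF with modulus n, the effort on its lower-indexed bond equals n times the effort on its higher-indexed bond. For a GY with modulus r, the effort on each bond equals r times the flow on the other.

dq_C2/dt = -E_Se1/4 + q_C1/18

b4 |J3  (Se1 (Se) sets effort on bond)
b3 |J3  (C1 outputs effort q/C1)
b2 |J2  (J3 needs exactly one f-in)
b1 |GY1  (common-e at J2 fixed by 2)
b0 |GY1  (GY GY1: same side as bond 1)
b5 |J1  (J1: bond 0 brought flow, rest push out)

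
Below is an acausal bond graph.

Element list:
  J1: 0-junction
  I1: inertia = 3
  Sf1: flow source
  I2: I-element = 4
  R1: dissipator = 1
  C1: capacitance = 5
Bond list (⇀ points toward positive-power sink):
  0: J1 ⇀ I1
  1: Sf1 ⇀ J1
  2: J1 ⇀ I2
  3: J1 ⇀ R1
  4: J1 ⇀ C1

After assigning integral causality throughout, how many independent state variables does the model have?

#1 stroke→Sf1  (source Sf1 imposes f)
#0 stroke→I1  (prefer integral on I1)
#2 stroke→I2  (prefer integral on I2)
#4 stroke→J1  (C1 integral (e out))
#3 stroke→R1  (common-e at J1 fixed by 4)

3  (C1, I1, I2 all integral)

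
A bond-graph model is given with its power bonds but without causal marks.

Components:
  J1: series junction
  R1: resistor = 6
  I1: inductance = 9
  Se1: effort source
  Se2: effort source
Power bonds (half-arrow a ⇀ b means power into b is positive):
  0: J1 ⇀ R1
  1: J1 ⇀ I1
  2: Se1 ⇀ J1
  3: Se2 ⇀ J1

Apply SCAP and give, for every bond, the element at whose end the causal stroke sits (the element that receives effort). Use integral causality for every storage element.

bond 0 stroke at J1
bond 1 stroke at I1
bond 2 stroke at J1
bond 3 stroke at J1

β2 stroke at J1  (Se1: effort source, stroke at far end)
β3 stroke at J1  (source Se2 imposes e)
β1 stroke at I1  (I1: I, integral causality)
β0 stroke at J1  (J1: bond 1 brought flow, rest push out)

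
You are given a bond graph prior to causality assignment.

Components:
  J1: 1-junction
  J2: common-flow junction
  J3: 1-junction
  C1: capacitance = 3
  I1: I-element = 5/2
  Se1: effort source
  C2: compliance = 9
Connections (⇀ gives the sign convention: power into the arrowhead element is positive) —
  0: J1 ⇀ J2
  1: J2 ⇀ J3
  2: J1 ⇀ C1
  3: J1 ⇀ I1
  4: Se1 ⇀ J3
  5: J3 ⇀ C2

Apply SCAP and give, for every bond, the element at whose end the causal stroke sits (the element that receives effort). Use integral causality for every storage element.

β0 |J1
β1 |J2
β2 |J1
β3 |I1
β4 |J3
β5 |J3

β4 stroke→J3  (Se1 (Se) sets effort on bond)
β2 stroke→J1  (C1: C, integral causality)
β3 stroke→I1  (I1: I, integral causality)
β0 stroke→J1  (J1: bond 3 brought flow, rest push out)
β1 stroke→J2  (common-f at J2 fixed by 0)
β5 stroke→J3  (common-f at J3 fixed by 1)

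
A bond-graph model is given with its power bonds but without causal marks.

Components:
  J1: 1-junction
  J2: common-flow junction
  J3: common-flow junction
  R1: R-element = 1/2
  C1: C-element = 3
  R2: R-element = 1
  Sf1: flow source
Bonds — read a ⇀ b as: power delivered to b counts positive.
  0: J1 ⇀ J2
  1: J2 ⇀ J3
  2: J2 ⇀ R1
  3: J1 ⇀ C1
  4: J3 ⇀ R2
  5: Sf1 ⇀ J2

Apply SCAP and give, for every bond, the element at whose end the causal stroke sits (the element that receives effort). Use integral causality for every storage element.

bond 5 →Sf1  (source Sf1 imposes f)
bond 0 →J2  (J2: bond 5 brought flow, rest push out)
bond 1 →J2  (J2 flow already set via bond 5)
bond 2 →J2  (1-jn J2 has f-setter on 5)
bond 4 →J3  (common-f at J3 fixed by 1)
bond 3 →J1  (J1: bond 0 brought flow, rest push out)

#0 →J2
#1 →J2
#2 →J2
#3 →J1
#4 →J3
#5 →Sf1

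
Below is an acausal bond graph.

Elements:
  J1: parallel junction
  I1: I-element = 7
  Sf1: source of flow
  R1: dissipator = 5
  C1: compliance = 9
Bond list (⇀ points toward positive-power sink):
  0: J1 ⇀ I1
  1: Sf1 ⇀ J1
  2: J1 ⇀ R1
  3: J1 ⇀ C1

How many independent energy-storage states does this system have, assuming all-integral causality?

β1 |Sf1  (Sf1 (Sf) sets flow on bond)
β0 |I1  (I1: I, integral causality)
β3 |J1  (C1 integral (e out))
β2 |R1  (common-e at J1 fixed by 3)

2  (C1, I1 all integral)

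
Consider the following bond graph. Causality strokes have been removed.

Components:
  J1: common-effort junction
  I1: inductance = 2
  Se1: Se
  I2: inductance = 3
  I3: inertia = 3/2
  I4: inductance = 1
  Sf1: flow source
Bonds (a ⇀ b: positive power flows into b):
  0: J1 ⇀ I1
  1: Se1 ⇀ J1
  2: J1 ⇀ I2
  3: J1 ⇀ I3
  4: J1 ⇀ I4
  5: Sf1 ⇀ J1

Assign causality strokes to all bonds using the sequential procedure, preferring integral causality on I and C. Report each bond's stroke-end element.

#0 stroke→I1
#1 stroke→J1
#2 stroke→I2
#3 stroke→I3
#4 stroke→I4
#5 stroke→Sf1

b1 stroke at J1  (Se1 fixes effort; stroke away)
b5 stroke at Sf1  (Sf1: flow source, stroke at near end)
b0 stroke at I1  (J1: bond 1 brought effort, rest push out)
b2 stroke at I2  (0-jn J1 has e-setter on 1)
b3 stroke at I3  (J1 effort already set via bond 1)
b4 stroke at I4  (common-e at J1 fixed by 1)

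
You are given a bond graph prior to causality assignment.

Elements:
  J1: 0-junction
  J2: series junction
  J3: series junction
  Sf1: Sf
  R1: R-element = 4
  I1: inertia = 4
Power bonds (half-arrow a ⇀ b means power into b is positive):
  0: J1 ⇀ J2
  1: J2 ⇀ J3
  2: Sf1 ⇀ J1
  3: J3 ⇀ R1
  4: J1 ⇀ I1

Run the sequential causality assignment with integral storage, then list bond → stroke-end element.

β0 →J1
β1 →J2
β2 →Sf1
β3 →J3
β4 →I1

b2 →Sf1  (Sf1 fixes flow; stroke at Sf1)
b4 →I1  (I1: I, integral causality)
b0 →J1  (J1 needs exactly one e-in)
b1 →J2  (1-jn J2 has f-setter on 0)
b3 →J3  (J3: bond 1 brought flow, rest push out)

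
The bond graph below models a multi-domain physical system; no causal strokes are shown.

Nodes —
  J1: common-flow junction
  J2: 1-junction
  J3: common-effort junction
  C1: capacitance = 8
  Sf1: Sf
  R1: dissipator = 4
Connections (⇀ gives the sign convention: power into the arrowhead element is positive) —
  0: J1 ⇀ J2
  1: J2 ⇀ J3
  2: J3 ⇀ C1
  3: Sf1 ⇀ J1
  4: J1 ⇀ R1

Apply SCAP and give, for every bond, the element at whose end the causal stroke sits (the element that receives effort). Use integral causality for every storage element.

bond 3 |Sf1  (Sf1 (Sf) sets flow on bond)
bond 0 |J1  (1-jn J1 has f-setter on 3)
bond 4 |J1  (1-jn J1 has f-setter on 3)
bond 1 |J2  (J2 flow already set via bond 0)
bond 2 |J3  (J3: last free bond brings effort in)

#0 stroke at J1
#1 stroke at J2
#2 stroke at J3
#3 stroke at Sf1
#4 stroke at J1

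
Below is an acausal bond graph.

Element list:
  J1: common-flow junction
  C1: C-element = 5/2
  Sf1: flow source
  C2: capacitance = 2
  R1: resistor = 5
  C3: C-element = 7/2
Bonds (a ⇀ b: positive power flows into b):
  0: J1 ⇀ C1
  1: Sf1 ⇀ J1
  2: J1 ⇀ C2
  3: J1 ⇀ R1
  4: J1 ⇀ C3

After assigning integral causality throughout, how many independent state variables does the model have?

β1 |Sf1  (source Sf1 imposes f)
β0 |J1  (J1 flow already set via bond 1)
β2 |J1  (common-f at J1 fixed by 1)
β3 |J1  (1-jn J1 has f-setter on 1)
β4 |J1  (J1 flow already set via bond 1)

3  (C1, C2, C3 all integral)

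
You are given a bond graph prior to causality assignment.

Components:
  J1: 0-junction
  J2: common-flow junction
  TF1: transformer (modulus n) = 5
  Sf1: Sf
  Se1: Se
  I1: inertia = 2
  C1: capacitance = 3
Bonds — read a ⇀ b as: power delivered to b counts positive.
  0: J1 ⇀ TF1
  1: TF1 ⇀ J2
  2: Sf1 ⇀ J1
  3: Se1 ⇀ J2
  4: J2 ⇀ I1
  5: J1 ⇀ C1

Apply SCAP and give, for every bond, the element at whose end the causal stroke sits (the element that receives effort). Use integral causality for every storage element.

b2 stroke→Sf1  (source Sf1 imposes f)
b3 stroke→J2  (Se1 (Se) sets effort on bond)
b4 stroke→I1  (I1 outputs flow p/I1)
b1 stroke→J2  (J2 flow already set via bond 4)
b0 stroke→TF1  (through TF1, causality passes straight; one stroke at TF1)
b5 stroke→J1  (only one effort-in slot at J1)

bond 0 stroke at TF1
bond 1 stroke at J2
bond 2 stroke at Sf1
bond 3 stroke at J2
bond 4 stroke at I1
bond 5 stroke at J1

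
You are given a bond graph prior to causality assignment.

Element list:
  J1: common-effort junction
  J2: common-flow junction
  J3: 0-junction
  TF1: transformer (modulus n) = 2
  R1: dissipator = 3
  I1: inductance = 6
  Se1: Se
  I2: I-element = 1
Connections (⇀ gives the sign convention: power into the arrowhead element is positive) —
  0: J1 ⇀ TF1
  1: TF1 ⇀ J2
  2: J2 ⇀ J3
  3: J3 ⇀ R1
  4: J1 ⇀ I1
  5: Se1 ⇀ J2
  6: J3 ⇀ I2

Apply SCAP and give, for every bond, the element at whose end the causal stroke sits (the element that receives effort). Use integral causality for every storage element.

b5 →J2  (Se1: effort source, stroke at far end)
b4 →I1  (prefer integral on I1)
b0 →J1  (J1: last free bond brings effort in)
b1 →TF1  (TF1: transformer flips bond 0)
b2 →J2  (1-jn J2 has f-setter on 1)
b6 →I2  (I2 outputs flow p/I2)
b3 →J3  (closing 0-jn rule on J3)

b0 →J1
b1 →TF1
b2 →J2
b3 →J3
b4 →I1
b5 →J2
b6 →I2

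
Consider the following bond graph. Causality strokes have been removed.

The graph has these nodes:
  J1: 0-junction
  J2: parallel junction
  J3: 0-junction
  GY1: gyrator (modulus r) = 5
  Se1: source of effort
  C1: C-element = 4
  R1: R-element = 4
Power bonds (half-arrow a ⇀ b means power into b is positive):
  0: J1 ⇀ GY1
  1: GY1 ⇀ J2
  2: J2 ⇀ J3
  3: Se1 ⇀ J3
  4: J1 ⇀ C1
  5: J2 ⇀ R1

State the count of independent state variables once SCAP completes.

b3 |J3  (Se1 (Se) sets effort on bond)
b2 |J2  (J3 effort already set via bond 3)
b1 |GY1  (common-e at J2 fixed by 2)
b5 |R1  (J2: bond 2 brought effort, rest push out)
b0 |GY1  (through GY1, causality inverts; strokes same side of GY1)
b4 |J1  (J1 needs exactly one e-in)

1  (C1 all integral)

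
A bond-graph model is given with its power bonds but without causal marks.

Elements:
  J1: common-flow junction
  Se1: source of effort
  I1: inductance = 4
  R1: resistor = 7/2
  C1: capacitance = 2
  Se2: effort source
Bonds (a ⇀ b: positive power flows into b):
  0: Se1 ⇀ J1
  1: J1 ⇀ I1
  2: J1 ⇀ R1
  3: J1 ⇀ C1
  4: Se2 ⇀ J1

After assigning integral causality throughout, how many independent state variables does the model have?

bond 0 stroke at J1  (source Se1 imposes e)
bond 4 stroke at J1  (Se2: effort source, stroke at far end)
bond 1 stroke at I1  (prefer integral on I1)
bond 2 stroke at J1  (1-jn J1 has f-setter on 1)
bond 3 stroke at J1  (J1: bond 1 brought flow, rest push out)

2  (C1, I1 all integral)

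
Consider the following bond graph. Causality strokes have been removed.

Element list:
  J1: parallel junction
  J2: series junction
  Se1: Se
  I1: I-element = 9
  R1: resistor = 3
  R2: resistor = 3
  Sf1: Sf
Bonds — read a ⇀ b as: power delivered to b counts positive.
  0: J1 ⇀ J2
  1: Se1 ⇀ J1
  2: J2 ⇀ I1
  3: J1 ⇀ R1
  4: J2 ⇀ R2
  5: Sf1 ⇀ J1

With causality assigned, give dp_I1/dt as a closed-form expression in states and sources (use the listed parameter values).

#1 stroke→J1  (source Se1 imposes e)
#5 stroke→Sf1  (Sf1 fixes flow; stroke at Sf1)
#0 stroke→J2  (common-e at J1 fixed by 1)
#3 stroke→R1  (0-jn J1 has e-setter on 1)
#2 stroke→I1  (prefer integral on I1)
#4 stroke→J2  (J2: bond 2 brought flow, rest push out)

dp_I1/dt = E_Se1 - p_I1/3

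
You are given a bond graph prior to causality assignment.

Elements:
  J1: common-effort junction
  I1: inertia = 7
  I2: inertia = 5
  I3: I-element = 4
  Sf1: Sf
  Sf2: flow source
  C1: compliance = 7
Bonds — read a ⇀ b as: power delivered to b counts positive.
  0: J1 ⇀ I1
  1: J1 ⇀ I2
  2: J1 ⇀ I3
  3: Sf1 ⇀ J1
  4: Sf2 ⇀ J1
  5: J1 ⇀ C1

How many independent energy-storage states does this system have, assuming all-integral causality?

4  (C1, I1, I2, I3 all integral)

#3 →Sf1  (Sf1 (Sf) sets flow on bond)
#4 →Sf2  (source Sf2 imposes f)
#0 →I1  (prefer integral on I1)
#1 →I2  (I2 outputs flow p/I2)
#2 →I3  (I3: I, integral causality)
#5 →J1  (closing 0-jn rule on J1)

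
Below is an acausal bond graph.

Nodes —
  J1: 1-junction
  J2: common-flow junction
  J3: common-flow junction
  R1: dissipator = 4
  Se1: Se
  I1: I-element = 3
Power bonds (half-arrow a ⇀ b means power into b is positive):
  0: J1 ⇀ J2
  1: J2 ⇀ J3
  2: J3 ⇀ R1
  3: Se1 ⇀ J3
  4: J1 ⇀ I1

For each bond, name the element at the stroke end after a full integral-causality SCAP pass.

bond 3 |J3  (Se1 fixes effort; stroke away)
bond 4 |I1  (I1: I, integral causality)
bond 0 |J1  (J1: bond 4 brought flow, rest push out)
bond 1 |J2  (J2 flow already set via bond 0)
bond 2 |J3  (1-jn J3 has f-setter on 1)

bond 0 |J1
bond 1 |J2
bond 2 |J3
bond 3 |J3
bond 4 |I1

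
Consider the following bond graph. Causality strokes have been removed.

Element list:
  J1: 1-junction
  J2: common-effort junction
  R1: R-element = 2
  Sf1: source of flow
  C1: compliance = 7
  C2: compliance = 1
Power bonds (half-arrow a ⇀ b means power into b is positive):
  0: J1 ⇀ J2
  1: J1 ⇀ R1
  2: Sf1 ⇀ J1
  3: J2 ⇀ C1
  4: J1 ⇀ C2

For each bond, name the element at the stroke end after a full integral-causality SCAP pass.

b2 stroke→Sf1  (Sf1: flow source, stroke at near end)
b0 stroke→J1  (J1 flow already set via bond 2)
b1 stroke→J1  (J1 flow already set via bond 2)
b4 stroke→J1  (J1: bond 2 brought flow, rest push out)
b3 stroke→J2  (J2: last free bond brings effort in)

β0 stroke at J1
β1 stroke at J1
β2 stroke at Sf1
β3 stroke at J2
β4 stroke at J1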